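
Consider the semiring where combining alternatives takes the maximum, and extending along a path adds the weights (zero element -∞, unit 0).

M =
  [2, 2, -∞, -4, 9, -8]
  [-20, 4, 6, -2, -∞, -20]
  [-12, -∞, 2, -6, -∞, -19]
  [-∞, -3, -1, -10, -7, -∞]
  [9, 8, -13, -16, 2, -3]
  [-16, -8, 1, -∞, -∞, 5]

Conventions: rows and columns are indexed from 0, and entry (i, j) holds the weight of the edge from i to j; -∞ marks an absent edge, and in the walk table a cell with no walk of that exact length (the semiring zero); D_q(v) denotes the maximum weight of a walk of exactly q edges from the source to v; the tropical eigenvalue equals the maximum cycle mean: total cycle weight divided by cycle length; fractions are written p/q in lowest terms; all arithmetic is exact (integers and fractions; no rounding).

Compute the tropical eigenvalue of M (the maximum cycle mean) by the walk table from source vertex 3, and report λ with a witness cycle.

q=0: [-∞, -∞, -∞, 0, -∞, -∞]
q=1: [-∞, -3, -1, -10, -7, -∞]
q=2: [2, 1, 3, -5, -5, -10]
q=3: [4, 5, 7, -1, 11, -5]
q=4: [20, 19, 11, 3, 13, 8]
q=5: [22, 23, 25, 17, 29, 13]
q=6: [38, 37, 29, 21, 31, 26]
Optimal cycle mean attained by: cycle 0->4->0, total 9 + 9, length 2.
Answer: λ = 9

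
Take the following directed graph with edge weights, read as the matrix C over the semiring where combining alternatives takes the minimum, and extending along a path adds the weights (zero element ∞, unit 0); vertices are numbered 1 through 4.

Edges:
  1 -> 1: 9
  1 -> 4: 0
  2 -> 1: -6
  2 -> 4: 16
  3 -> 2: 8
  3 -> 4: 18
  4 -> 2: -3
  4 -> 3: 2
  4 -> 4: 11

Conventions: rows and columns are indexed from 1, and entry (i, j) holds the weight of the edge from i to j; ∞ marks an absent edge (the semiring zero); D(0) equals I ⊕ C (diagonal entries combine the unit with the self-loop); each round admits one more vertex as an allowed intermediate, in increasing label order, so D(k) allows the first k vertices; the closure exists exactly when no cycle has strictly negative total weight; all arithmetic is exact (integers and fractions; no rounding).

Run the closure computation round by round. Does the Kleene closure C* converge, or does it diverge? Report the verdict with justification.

D(0):
  [0, ∞, ∞, 0]
  [-6, 0, ∞, 16]
  [∞, 8, 0, 18]
  [∞, -3, 2, 0]
D(1):
  [0, ∞, ∞, 0]
  [-6, 0, ∞, -6]
  [∞, 8, 0, 18]
  [∞, -3, 2, 0]
Detection: at round 2, diagonal entry (4, 4) turns strictly negative.
Key observation: the cycle 4->2->1->4 has total weight (-3) + (-6) + 0, which is strictly negative.
Answer: DIVERGES — negative cycle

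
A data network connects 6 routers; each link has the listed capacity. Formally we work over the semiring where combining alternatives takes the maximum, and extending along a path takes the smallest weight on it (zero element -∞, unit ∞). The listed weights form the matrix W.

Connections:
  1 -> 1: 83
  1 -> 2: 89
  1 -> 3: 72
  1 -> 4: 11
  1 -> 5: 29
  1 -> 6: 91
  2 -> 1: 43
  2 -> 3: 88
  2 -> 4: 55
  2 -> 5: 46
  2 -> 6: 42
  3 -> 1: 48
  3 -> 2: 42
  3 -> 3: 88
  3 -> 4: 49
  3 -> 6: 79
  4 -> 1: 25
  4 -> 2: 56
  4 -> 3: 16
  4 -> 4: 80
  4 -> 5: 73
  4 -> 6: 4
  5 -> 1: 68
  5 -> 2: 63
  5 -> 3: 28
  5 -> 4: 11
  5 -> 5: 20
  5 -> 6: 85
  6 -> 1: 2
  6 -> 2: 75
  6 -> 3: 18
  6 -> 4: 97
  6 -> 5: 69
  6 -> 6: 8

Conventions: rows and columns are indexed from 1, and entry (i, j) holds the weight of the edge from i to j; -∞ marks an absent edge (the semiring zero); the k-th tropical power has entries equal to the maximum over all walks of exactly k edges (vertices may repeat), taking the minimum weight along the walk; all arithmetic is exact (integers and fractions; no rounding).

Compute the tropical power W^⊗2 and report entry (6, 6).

W^⊗2:
  [83, 83, 88, 91, 69, 83]
  [48, 55, 88, 55, 55, 79]
  [48, 75, 88, 79, 69, 79]
  [68, 63, 56, 80, 73, 73]
  [68, 75, 68, 85, 69, 68]
  [68, 63, 75, 80, 73, 69]
Key observation: the optimum is the walk 6->5->6, with weight 69 min 85 = 69.
Optimal value attained by: walk 6->5->6.
Answer: (W^⊗2)[6][6] = 69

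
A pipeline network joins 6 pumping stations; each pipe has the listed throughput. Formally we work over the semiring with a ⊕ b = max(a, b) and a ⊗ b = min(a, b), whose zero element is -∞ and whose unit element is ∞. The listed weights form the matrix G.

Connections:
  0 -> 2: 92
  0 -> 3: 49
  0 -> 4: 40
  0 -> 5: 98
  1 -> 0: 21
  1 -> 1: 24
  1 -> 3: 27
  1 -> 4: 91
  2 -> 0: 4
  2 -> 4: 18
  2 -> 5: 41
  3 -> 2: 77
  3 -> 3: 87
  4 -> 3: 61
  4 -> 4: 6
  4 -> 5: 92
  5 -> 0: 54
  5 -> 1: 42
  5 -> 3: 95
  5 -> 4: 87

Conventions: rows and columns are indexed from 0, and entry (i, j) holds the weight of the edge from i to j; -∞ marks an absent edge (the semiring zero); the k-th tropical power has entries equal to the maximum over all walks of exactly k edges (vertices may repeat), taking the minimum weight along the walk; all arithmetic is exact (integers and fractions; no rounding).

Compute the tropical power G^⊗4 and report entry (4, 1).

G^⊗2:
  [54, 42, 49, 95, 87, 41]
  [21, 24, 27, 61, 24, 91]
  [41, 41, 4, 41, 41, 18]
  [4, -∞, 77, 87, 18, 41]
  [54, 42, 61, 92, 87, 6]
  [21, 24, 77, 87, 42, 87]
G^⊗3:
  [41, 41, 77, 87, 42, 87]
  [54, 42, 61, 91, 87, 27]
  [21, 24, 41, 41, 41, 41]
  [41, 41, 77, 87, 41, 41]
  [21, 24, 77, 87, 42, 87]
  [54, 42, 77, 87, 87, 42]
G^⊗4:
  [54, 42, 77, 87, 87, 42]
  [27, 27, 77, 87, 42, 87]
  [41, 41, 41, 41, 41, 41]
  [41, 41, 77, 87, 41, 41]
  [54, 42, 77, 87, 87, 42]
  [42, 42, 77, 87, 42, 87]
Key observation: the optimum is the walk 4->5->0->5->1, with weight 92 min 54 min 98 min 42 = 42.
Optimal value attained by: walk 4->5->0->5->1.
Answer: (G^⊗4)[4][1] = 42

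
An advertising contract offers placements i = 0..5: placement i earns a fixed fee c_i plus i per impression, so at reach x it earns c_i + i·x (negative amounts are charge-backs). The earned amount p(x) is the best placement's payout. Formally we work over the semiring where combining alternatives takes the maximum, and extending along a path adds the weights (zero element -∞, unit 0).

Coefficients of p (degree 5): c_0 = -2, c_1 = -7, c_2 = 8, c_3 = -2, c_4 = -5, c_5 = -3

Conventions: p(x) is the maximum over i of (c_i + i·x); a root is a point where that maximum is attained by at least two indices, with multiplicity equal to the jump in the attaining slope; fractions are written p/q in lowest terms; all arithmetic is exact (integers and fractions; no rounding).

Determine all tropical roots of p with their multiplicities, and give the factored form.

hull edge (i=0, c=-2) to (i=2, c=8): slope 5, span 2
hull edge (i=2, c=8) to (i=5, c=-3): slope -11/3, span 3
Factored form: p(x) = -3 ⊗ (x ⊕ (-5)) ⊗ (x ⊕ (-5)) ⊗ (x ⊕ 11/3) ⊗ (x ⊕ 11/3) ⊗ (x ⊕ 11/3)
Answer: roots = -5 (mult 2), 11/3 (mult 3)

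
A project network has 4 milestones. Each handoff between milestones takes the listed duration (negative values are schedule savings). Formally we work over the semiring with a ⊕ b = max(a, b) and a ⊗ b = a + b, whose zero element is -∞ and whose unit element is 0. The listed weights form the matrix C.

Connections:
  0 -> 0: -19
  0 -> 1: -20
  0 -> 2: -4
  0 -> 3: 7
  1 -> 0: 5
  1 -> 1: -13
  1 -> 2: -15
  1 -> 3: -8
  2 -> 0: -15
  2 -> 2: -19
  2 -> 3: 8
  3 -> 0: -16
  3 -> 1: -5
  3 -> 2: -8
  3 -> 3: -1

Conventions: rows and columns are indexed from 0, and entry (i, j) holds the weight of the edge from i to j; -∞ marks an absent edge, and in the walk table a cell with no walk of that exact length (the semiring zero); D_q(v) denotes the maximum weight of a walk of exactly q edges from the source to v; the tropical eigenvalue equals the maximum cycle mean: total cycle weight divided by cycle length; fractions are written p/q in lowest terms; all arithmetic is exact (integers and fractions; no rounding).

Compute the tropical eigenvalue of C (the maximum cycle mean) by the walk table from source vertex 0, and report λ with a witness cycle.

q=0: [0, -∞, -∞, -∞]
q=1: [-19, -20, -4, 7]
q=2: [-9, 2, -1, 6]
q=3: [7, 1, -2, 7]
q=4: [6, 2, 3, 14]
Optimal cycle mean attained by: cycle 0->3->1->0, total 7 + (-5) + 5, length 3.
Answer: λ = 7/3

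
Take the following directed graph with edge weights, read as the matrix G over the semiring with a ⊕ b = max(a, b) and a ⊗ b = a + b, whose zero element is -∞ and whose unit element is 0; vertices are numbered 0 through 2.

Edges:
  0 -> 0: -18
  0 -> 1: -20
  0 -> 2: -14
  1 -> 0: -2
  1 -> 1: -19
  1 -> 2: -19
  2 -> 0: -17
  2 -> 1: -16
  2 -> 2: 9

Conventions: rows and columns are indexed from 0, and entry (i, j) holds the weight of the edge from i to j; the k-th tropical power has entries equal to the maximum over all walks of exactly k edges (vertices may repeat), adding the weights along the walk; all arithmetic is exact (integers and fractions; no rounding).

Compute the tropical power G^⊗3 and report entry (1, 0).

G^⊗2:
  [-22, -30, -5]
  [-20, -22, -10]
  [-8, -7, 18]
G^⊗3:
  [-22, -21, 4]
  [-24, -26, -1]
  [1, 2, 27]
Key observation: the optimum is the walk 1->0->1->0, with weight (-2) + (-20) + (-2) = -24.
Optimal value attained by: walk 1->0->1->0.
Answer: (G^⊗3)[1][0] = -24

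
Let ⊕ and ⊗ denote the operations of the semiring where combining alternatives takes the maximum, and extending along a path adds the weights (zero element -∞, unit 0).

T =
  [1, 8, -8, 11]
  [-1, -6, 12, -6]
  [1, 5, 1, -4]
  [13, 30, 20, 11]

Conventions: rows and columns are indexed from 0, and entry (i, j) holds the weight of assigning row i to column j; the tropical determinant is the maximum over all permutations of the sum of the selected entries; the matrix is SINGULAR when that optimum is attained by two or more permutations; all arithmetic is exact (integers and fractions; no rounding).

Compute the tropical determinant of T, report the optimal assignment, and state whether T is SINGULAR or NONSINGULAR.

σ = (0, 1, 2, 3): 1 + (-6) + 1 + 11 = 7
σ = (0, 1, 3, 2): 1 + (-6) + (-4) + 20 = 11
σ = (0, 2, 1, 3): 1 + 12 + 5 + 11 = 29
σ = (0, 2, 3, 1): 1 + 12 + (-4) + 30 = 39
σ = (0, 3, 1, 2): 1 + (-6) + 5 + 20 = 20
σ = (0, 3, 2, 1): 1 + (-6) + 1 + 30 = 26
σ = (1, 0, 2, 3): 8 + (-1) + 1 + 11 = 19
σ = (1, 0, 3, 2): 8 + (-1) + (-4) + 20 = 23
σ = (1, 2, 0, 3): 8 + 12 + 1 + 11 = 32
σ = (1, 2, 3, 0): 8 + 12 + (-4) + 13 = 29
σ = (1, 3, 0, 2): 8 + (-6) + 1 + 20 = 23
σ = (1, 3, 2, 0): 8 + (-6) + 1 + 13 = 16
σ = (2, 0, 1, 3): (-8) + (-1) + 5 + 11 = 7
σ = (2, 0, 3, 1): (-8) + (-1) + (-4) + 30 = 17
σ = (2, 1, 0, 3): (-8) + (-6) + 1 + 11 = -2
σ = (2, 1, 3, 0): (-8) + (-6) + (-4) + 13 = -5
σ = (2, 3, 0, 1): (-8) + (-6) + 1 + 30 = 17
σ = (2, 3, 1, 0): (-8) + (-6) + 5 + 13 = 4
σ = (3, 0, 1, 2): 11 + (-1) + 5 + 20 = 35
σ = (3, 0, 2, 1): 11 + (-1) + 1 + 30 = 41
σ = (3, 1, 0, 2): 11 + (-6) + 1 + 20 = 26
σ = (3, 1, 2, 0): 11 + (-6) + 1 + 13 = 19
σ = (3, 2, 0, 1): 11 + 12 + 1 + 30 = 54
σ = (3, 2, 1, 0): 11 + 12 + 5 + 13 = 41
Optimal value attained by: σ = (3, 2, 0, 1).
Answer: det⊕(T) = 54; verdict: NONSINGULAR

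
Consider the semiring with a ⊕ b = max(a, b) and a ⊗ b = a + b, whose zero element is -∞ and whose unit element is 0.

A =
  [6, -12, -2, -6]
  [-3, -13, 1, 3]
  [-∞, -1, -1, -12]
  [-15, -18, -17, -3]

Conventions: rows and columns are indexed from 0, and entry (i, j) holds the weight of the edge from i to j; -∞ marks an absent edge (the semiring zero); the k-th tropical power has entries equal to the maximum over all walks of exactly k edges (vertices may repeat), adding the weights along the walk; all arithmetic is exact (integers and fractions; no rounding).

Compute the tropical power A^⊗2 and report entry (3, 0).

A^⊗2:
  [12, -3, 4, 0]
  [3, 0, 0, 0]
  [-4, -2, 0, 2]
  [-9, -18, -17, -6]
Key observation: the optimum is the walk 3->0->0, with weight (-15) + 6 = -9.
Optimal value attained by: walk 3->0->0.
Answer: (A^⊗2)[3][0] = -9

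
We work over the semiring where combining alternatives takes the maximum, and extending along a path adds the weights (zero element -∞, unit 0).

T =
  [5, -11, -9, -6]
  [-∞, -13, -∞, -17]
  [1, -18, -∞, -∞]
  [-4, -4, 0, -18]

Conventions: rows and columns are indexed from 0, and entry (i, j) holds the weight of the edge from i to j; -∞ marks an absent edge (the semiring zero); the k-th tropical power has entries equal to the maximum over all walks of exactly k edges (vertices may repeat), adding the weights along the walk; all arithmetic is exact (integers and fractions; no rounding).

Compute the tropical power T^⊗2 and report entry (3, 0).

T^⊗2:
  [10, -6, -4, -1]
  [-21, -21, -17, -30]
  [6, -10, -8, -5]
  [1, -15, -13, -10]
Key observation: the optimum is the walk 3->0->0, with weight (-4) + 5 = 1.
Optimal value attained by: walk 3->0->0.
Answer: (T^⊗2)[3][0] = 1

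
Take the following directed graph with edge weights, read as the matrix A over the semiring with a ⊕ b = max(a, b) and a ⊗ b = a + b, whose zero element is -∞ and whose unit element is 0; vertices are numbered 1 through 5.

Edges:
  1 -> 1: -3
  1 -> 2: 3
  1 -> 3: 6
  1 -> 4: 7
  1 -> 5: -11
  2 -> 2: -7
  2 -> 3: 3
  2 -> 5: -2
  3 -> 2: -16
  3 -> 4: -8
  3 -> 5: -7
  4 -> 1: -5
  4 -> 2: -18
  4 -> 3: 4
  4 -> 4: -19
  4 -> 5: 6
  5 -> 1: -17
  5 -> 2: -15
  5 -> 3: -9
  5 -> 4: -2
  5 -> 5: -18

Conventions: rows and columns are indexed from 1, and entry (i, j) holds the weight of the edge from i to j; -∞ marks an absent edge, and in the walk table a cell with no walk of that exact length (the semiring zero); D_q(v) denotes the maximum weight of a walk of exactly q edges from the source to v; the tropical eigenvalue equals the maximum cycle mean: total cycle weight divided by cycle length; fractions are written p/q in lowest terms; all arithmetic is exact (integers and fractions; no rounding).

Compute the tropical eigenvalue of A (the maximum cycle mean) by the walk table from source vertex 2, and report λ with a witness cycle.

q=0: [-∞, 0, -∞, -∞, -∞]
q=1: [-∞, -7, 3, -∞, -2]
q=2: [-19, -13, -4, -4, -4]
q=3: [-9, -16, 0, -6, 2]
q=4: [-11, -6, -2, 0, 0]
q=5: [-5, -8, 4, -2, 6]
Optimal cycle mean attained by: cycle 4->5->4, total 6 + (-2), length 2.
Answer: λ = 2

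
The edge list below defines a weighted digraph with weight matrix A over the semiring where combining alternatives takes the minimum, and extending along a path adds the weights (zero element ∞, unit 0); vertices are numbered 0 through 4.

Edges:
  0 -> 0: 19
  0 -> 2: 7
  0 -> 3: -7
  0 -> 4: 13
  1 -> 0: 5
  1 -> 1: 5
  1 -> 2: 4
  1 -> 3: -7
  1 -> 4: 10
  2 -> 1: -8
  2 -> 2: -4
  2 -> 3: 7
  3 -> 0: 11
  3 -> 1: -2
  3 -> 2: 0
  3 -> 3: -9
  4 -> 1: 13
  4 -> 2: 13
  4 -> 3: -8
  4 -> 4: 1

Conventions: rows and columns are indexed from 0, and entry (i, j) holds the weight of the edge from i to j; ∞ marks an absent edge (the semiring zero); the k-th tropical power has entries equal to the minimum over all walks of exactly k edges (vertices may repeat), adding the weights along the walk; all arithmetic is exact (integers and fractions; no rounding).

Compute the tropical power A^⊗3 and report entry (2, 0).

A^⊗2:
  [4, -9, -7, -16, 14]
  [4, -9, -7, -16, 11]
  [-3, -12, -8, -15, 2]
  [2, -11, -9, -18, 8]
  [3, -10, -8, -17, 2]
A^⊗3:
  [-5, -18, -16, -25, 1]
  [-5, -18, -16, -25, 1]
  [-7, -17, -15, -24, -2]
  [-7, -20, -18, -27, -1]
  [-6, -19, -17, -26, 0]
Key observation: the optimum is the walk 2->2->1->0, with weight (-4) + (-8) + 5 = -7.
Optimal value attained by: walk 2->2->1->0.
Answer: (A^⊗3)[2][0] = -7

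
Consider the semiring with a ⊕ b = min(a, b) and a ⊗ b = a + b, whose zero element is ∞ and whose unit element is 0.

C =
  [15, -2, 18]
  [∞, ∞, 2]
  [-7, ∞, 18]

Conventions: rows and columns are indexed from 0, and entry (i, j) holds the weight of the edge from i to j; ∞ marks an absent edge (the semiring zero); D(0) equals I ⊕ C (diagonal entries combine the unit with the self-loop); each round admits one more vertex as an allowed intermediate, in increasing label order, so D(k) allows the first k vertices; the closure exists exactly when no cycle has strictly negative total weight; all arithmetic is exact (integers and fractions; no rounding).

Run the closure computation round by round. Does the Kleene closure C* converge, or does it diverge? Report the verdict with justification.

D(0):
  [0, -2, 18]
  [∞, 0, 2]
  [-7, ∞, 0]
D(1):
  [0, -2, 18]
  [∞, 0, 2]
  [-7, -9, 0]
Detection: at round 2, diagonal entry (2, 2) turns strictly negative.
Key observation: the cycle 2->0->1->2 has total weight (-7) + (-2) + 2, which is strictly negative.
Answer: DIVERGES — negative cycle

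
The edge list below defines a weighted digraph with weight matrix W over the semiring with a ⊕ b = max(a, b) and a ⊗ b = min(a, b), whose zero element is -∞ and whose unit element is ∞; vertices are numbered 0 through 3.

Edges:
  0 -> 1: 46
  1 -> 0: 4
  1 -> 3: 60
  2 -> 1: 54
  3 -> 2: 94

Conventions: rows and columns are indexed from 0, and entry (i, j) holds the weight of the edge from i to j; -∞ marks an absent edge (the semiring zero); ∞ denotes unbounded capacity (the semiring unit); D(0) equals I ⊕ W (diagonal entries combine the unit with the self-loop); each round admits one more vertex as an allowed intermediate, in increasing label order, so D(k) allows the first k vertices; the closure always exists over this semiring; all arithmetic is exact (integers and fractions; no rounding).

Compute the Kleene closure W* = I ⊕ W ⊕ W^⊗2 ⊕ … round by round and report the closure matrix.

D(0):
  [∞, 46, -∞, -∞]
  [4, ∞, -∞, 60]
  [-∞, 54, ∞, -∞]
  [-∞, -∞, 94, ∞]
D(1):
  [∞, 46, -∞, -∞]
  [4, ∞, -∞, 60]
  [-∞, 54, ∞, -∞]
  [-∞, -∞, 94, ∞]
D(2):
  [∞, 46, -∞, 46]
  [4, ∞, -∞, 60]
  [4, 54, ∞, 54]
  [-∞, -∞, 94, ∞]
D(3):
  [∞, 46, -∞, 46]
  [4, ∞, -∞, 60]
  [4, 54, ∞, 54]
  [4, 54, 94, ∞]
D(4):
  [∞, 46, 46, 46]
  [4, ∞, 60, 60]
  [4, 54, ∞, 54]
  [4, 54, 94, ∞]
Answer: W* = [[∞, 46, 46, 46], [4, ∞, 60, 60], [4, 54, ∞, 54], [4, 54, 94, ∞]]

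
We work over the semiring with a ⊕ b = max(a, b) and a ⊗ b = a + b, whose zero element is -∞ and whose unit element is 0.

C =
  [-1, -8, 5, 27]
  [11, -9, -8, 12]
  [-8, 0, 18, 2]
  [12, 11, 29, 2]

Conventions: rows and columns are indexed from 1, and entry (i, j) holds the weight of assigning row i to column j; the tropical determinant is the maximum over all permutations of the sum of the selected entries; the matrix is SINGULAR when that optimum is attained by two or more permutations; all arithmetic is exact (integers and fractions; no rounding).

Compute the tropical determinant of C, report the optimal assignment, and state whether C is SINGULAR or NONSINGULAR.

σ = (1, 2, 3, 4): (-1) + (-9) + 18 + 2 = 10
σ = (1, 2, 4, 3): (-1) + (-9) + 2 + 29 = 21
σ = (1, 3, 2, 4): (-1) + (-8) + 0 + 2 = -7
σ = (1, 3, 4, 2): (-1) + (-8) + 2 + 11 = 4
σ = (1, 4, 2, 3): (-1) + 12 + 0 + 29 = 40
σ = (1, 4, 3, 2): (-1) + 12 + 18 + 11 = 40
σ = (2, 1, 3, 4): (-8) + 11 + 18 + 2 = 23
σ = (2, 1, 4, 3): (-8) + 11 + 2 + 29 = 34
σ = (2, 3, 1, 4): (-8) + (-8) + (-8) + 2 = -22
σ = (2, 3, 4, 1): (-8) + (-8) + 2 + 12 = -2
σ = (2, 4, 1, 3): (-8) + 12 + (-8) + 29 = 25
σ = (2, 4, 3, 1): (-8) + 12 + 18 + 12 = 34
σ = (3, 1, 2, 4): 5 + 11 + 0 + 2 = 18
σ = (3, 1, 4, 2): 5 + 11 + 2 + 11 = 29
σ = (3, 2, 1, 4): 5 + (-9) + (-8) + 2 = -10
σ = (3, 2, 4, 1): 5 + (-9) + 2 + 12 = 10
σ = (3, 4, 1, 2): 5 + 12 + (-8) + 11 = 20
σ = (3, 4, 2, 1): 5 + 12 + 0 + 12 = 29
σ = (4, 1, 2, 3): 27 + 11 + 0 + 29 = 67
σ = (4, 1, 3, 2): 27 + 11 + 18 + 11 = 67
σ = (4, 2, 1, 3): 27 + (-9) + (-8) + 29 = 39
σ = (4, 2, 3, 1): 27 + (-9) + 18 + 12 = 48
σ = (4, 3, 1, 2): 27 + (-8) + (-8) + 11 = 22
σ = (4, 3, 2, 1): 27 + (-8) + 0 + 12 = 31
Optimal value attained by: σ = (4, 1, 2, 3).
Answer: det⊕(C) = 67; verdict: SINGULAR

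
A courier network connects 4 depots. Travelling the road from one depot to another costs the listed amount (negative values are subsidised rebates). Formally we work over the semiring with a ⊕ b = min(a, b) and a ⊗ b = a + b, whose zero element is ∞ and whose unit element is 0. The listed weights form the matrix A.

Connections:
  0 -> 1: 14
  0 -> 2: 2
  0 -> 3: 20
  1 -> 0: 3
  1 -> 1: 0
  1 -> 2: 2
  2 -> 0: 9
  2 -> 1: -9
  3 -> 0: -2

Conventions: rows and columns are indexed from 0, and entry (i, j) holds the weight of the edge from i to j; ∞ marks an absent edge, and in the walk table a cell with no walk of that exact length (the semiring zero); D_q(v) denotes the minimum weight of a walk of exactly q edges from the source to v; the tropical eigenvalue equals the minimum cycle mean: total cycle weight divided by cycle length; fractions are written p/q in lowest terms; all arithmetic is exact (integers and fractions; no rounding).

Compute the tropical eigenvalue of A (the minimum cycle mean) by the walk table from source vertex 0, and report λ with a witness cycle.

q=0: [0, ∞, ∞, ∞]
q=1: [∞, 14, 2, 20]
q=2: [11, -7, 16, ∞]
q=3: [-4, -7, -5, 31]
q=4: [-4, -14, -5, 16]
Optimal cycle mean attained by: cycle 1->2->1, total 2 + (-9), length 2.
Answer: λ = -7/2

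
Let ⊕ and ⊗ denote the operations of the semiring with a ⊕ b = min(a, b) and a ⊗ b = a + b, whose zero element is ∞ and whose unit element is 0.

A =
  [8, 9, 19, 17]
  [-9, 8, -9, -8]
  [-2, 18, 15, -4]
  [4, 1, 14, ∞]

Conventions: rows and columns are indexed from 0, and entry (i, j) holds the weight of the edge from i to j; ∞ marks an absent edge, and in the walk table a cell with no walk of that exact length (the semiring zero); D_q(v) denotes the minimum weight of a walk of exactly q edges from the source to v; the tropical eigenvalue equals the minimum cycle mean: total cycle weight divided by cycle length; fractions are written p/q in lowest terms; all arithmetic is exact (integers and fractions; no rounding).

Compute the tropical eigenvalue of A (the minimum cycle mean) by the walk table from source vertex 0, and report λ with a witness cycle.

q=0: [0, ∞, ∞, ∞]
q=1: [8, 9, 19, 17]
q=2: [0, 17, 0, 1]
q=3: [-2, 2, 8, -4]
q=4: [-7, -3, -7, -6]
Optimal cycle mean attained by: cycle 1->2->3->1, total (-9) + (-4) + 1, length 3.
Answer: λ = -4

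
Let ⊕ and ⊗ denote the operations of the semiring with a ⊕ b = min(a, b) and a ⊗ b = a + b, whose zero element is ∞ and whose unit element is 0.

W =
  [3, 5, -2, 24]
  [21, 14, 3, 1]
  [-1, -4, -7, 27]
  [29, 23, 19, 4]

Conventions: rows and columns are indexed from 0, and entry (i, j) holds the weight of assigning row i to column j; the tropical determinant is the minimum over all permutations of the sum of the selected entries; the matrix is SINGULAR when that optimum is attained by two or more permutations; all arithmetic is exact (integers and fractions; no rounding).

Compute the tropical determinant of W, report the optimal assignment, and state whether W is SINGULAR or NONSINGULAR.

σ = (0, 1, 2, 3): 3 + 14 + (-7) + 4 = 14
σ = (0, 1, 3, 2): 3 + 14 + 27 + 19 = 63
σ = (0, 2, 1, 3): 3 + 3 + (-4) + 4 = 6
σ = (0, 2, 3, 1): 3 + 3 + 27 + 23 = 56
σ = (0, 3, 1, 2): 3 + 1 + (-4) + 19 = 19
σ = (0, 3, 2, 1): 3 + 1 + (-7) + 23 = 20
σ = (1, 0, 2, 3): 5 + 21 + (-7) + 4 = 23
σ = (1, 0, 3, 2): 5 + 21 + 27 + 19 = 72
σ = (1, 2, 0, 3): 5 + 3 + (-1) + 4 = 11
σ = (1, 2, 3, 0): 5 + 3 + 27 + 29 = 64
σ = (1, 3, 0, 2): 5 + 1 + (-1) + 19 = 24
σ = (1, 3, 2, 0): 5 + 1 + (-7) + 29 = 28
σ = (2, 0, 1, 3): (-2) + 21 + (-4) + 4 = 19
σ = (2, 0, 3, 1): (-2) + 21 + 27 + 23 = 69
σ = (2, 1, 0, 3): (-2) + 14 + (-1) + 4 = 15
σ = (2, 1, 3, 0): (-2) + 14 + 27 + 29 = 68
σ = (2, 3, 0, 1): (-2) + 1 + (-1) + 23 = 21
σ = (2, 3, 1, 0): (-2) + 1 + (-4) + 29 = 24
σ = (3, 0, 1, 2): 24 + 21 + (-4) + 19 = 60
σ = (3, 0, 2, 1): 24 + 21 + (-7) + 23 = 61
σ = (3, 1, 0, 2): 24 + 14 + (-1) + 19 = 56
σ = (3, 1, 2, 0): 24 + 14 + (-7) + 29 = 60
σ = (3, 2, 0, 1): 24 + 3 + (-1) + 23 = 49
σ = (3, 2, 1, 0): 24 + 3 + (-4) + 29 = 52
Optimal value attained by: σ = (0, 2, 1, 3).
Answer: det⊕(W) = 6; verdict: NONSINGULAR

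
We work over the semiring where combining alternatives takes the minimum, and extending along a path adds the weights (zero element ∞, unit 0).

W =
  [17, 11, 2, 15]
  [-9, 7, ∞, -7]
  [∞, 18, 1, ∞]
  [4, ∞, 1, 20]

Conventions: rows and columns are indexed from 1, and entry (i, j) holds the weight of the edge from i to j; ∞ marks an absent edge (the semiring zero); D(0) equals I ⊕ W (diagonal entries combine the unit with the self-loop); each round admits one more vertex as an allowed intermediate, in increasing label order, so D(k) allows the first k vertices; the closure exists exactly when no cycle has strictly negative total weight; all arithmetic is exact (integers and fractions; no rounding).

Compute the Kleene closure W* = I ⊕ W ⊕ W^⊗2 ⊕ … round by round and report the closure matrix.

D(0):
  [0, 11, 2, 15]
  [-9, 0, ∞, -7]
  [∞, 18, 0, ∞]
  [4, ∞, 1, 0]
D(1):
  [0, 11, 2, 15]
  [-9, 0, -7, -7]
  [∞, 18, 0, ∞]
  [4, 15, 1, 0]
D(2):
  [0, 11, 2, 4]
  [-9, 0, -7, -7]
  [9, 18, 0, 11]
  [4, 15, 1, 0]
D(3):
  [0, 11, 2, 4]
  [-9, 0, -7, -7]
  [9, 18, 0, 11]
  [4, 15, 1, 0]
D(4):
  [0, 11, 2, 4]
  [-9, 0, -7, -7]
  [9, 18, 0, 11]
  [4, 15, 1, 0]
Answer: W* = [[0, 11, 2, 4], [-9, 0, -7, -7], [9, 18, 0, 11], [4, 15, 1, 0]]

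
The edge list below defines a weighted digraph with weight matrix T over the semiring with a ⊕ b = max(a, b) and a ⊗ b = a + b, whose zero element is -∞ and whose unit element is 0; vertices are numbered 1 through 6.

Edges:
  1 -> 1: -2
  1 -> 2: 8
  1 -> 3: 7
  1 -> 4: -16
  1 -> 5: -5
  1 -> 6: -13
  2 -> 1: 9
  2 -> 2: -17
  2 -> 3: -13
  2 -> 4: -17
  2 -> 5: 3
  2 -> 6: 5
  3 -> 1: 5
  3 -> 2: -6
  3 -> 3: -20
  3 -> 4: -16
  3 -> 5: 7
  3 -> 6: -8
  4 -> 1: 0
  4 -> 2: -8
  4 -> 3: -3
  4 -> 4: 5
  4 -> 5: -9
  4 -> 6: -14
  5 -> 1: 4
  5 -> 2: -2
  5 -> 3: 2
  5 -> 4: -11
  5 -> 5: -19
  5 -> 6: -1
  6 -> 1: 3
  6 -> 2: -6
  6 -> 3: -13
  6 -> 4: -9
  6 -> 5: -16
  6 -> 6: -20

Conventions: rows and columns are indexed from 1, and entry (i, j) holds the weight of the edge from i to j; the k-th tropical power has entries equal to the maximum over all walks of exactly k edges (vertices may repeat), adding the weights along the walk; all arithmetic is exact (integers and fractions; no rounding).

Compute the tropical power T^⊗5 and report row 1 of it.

T^⊗2:
  [17, 6, 5, -9, 14, 13]
  [8, 17, 16, -4, 4, 2]
  [11, 13, 12, -4, 0, 6]
  [5, 8, 7, 10, 4, -3]
  [7, 12, 11, -6, 9, 3]
  [3, 11, 10, -4, -2, -1]
T^⊗3:
  [18, 25, 24, 4, 12, 13]
  [26, 16, 15, 1, 23, 22]
  [22, 19, 18, 1, 19, 18]
  [17, 13, 12, 15, 14, 13]
  [21, 15, 14, -1, 18, 17]
  [20, 11, 10, 1, 17, 16]
T^⊗4:
  [34, 26, 25, 9, 31, 30]
  [27, 34, 33, 13, 22, 22]
  [28, 30, 29, 9, 25, 24]
  [22, 25, 24, 20, 19, 18]
  [24, 29, 28, 8, 21, 20]
  [21, 28, 27, 7, 17, 16]
T^⊗5:
  [35, 42, 41, 21, 32, 31]
  [43, 35, 34, 18, 40, 39]
  [39, 36, 35, 15, 36, 35]
  [34, 30, 29, 25, 31, 30]
  [38, 32, 31, 13, 35, 34]
  [37, 29, 28, 12, 34, 33]
Answer: row 1 of T^⊗5 = [35, 42, 41, 21, 32, 31]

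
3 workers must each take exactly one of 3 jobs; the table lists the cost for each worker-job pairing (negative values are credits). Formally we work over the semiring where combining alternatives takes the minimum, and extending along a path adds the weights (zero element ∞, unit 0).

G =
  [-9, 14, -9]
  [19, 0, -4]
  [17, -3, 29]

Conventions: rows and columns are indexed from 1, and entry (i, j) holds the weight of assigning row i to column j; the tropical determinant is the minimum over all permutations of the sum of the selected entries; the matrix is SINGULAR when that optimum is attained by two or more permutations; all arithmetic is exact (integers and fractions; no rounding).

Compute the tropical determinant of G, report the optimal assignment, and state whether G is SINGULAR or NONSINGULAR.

σ = (1, 2, 3): (-9) + 0 + 29 = 20
σ = (1, 3, 2): (-9) + (-4) + (-3) = -16
σ = (2, 1, 3): 14 + 19 + 29 = 62
σ = (2, 3, 1): 14 + (-4) + 17 = 27
σ = (3, 1, 2): (-9) + 19 + (-3) = 7
σ = (3, 2, 1): (-9) + 0 + 17 = 8
Optimal value attained by: σ = (1, 3, 2).
Answer: det⊕(G) = -16; verdict: NONSINGULAR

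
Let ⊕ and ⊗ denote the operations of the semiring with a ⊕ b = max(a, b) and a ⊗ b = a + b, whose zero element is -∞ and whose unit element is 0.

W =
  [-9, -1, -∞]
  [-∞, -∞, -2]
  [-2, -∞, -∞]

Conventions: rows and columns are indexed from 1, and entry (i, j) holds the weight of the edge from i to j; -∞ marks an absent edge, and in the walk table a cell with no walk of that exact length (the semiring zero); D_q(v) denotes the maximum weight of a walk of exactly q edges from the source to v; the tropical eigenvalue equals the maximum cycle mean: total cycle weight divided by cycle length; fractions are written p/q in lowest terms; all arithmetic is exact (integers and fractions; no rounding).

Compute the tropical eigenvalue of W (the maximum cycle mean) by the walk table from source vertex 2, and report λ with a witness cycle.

q=0: [-∞, 0, -∞]
q=1: [-∞, -∞, -2]
q=2: [-4, -∞, -∞]
q=3: [-13, -5, -∞]
Optimal cycle mean attained by: cycle 1->2->3->1, total (-1) + (-2) + (-2), length 3.
Answer: λ = -5/3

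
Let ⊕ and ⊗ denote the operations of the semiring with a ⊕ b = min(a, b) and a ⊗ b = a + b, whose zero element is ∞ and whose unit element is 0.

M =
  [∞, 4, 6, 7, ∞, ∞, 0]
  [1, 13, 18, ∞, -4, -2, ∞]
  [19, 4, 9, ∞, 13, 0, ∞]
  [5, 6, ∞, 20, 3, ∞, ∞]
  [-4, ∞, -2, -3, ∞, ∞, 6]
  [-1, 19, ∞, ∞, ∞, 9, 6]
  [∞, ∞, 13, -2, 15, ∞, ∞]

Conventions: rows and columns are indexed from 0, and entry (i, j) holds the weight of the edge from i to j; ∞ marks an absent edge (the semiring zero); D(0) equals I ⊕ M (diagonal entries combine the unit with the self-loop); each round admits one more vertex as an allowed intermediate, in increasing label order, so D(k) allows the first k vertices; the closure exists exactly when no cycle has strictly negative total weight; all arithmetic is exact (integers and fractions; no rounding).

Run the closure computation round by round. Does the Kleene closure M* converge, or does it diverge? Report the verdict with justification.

D(0):
  [0, 4, 6, 7, ∞, ∞, 0]
  [1, 0, 18, ∞, -4, -2, ∞]
  [19, 4, 0, ∞, 13, 0, ∞]
  [5, 6, ∞, 0, 3, ∞, ∞]
  [-4, ∞, -2, -3, 0, ∞, 6]
  [-1, 19, ∞, ∞, ∞, 0, 6]
  [∞, ∞, 13, -2, 15, ∞, 0]
D(1):
  [0, 4, 6, 7, ∞, ∞, 0]
  [1, 0, 7, 8, -4, -2, 1]
  [19, 4, 0, 26, 13, 0, 19]
  [5, 6, 11, 0, 3, ∞, 5]
  [-4, 0, -2, -3, 0, ∞, -4]
  [-1, 3, 5, 6, ∞, 0, -1]
  [∞, ∞, 13, -2, 15, ∞, 0]
Detection: at round 2, diagonal entry (4, 4) turns strictly negative.
Key observation: the cycle 4->0->1->4 has total weight (-4) + 4 + (-4), which is strictly negative.
Answer: DIVERGES — negative cycle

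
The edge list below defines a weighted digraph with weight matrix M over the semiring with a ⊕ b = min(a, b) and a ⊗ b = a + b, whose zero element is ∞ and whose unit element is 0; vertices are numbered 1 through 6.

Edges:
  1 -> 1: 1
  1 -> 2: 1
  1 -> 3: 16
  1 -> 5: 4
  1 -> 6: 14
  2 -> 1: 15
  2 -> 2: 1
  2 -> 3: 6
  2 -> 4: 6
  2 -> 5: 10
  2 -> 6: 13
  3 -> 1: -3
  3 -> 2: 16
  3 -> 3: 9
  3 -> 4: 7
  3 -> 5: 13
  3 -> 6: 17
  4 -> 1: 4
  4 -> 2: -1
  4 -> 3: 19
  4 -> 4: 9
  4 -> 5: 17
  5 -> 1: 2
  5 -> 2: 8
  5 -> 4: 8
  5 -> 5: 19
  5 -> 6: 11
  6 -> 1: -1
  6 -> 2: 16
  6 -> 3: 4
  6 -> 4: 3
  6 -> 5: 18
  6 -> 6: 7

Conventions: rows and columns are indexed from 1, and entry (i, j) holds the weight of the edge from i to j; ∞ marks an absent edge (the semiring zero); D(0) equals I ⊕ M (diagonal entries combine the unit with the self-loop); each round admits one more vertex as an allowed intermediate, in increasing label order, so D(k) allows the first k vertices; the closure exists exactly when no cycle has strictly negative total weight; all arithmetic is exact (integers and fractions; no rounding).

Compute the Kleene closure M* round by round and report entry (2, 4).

D(0):
  [0, 1, 16, ∞, 4, 14]
  [15, 0, 6, 6, 10, 13]
  [-3, 16, 0, 7, 13, 17]
  [4, -1, 19, 0, 17, ∞]
  [2, 8, ∞, 8, 0, 11]
  [-1, 16, 4, 3, 18, 0]
D(1):
  [0, 1, 16, ∞, 4, 14]
  [15, 0, 6, 6, 10, 13]
  [-3, -2, 0, 7, 1, 11]
  [4, -1, 19, 0, 8, 18]
  [2, 3, 18, 8, 0, 11]
  [-1, 0, 4, 3, 3, 0]
D(2):
  [0, 1, 7, 7, 4, 14]
  [15, 0, 6, 6, 10, 13]
  [-3, -2, 0, 4, 1, 11]
  [4, -1, 5, 0, 8, 12]
  [2, 3, 9, 8, 0, 11]
  [-1, 0, 4, 3, 3, 0]
D(3):
  [0, 1, 7, 7, 4, 14]
  [3, 0, 6, 6, 7, 13]
  [-3, -2, 0, 4, 1, 11]
  [2, -1, 5, 0, 6, 12]
  [2, 3, 9, 8, 0, 11]
  [-1, 0, 4, 3, 3, 0]
D(4):
  [0, 1, 7, 7, 4, 14]
  [3, 0, 6, 6, 7, 13]
  [-3, -2, 0, 4, 1, 11]
  [2, -1, 5, 0, 6, 12]
  [2, 3, 9, 8, 0, 11]
  [-1, 0, 4, 3, 3, 0]
D(5):
  [0, 1, 7, 7, 4, 14]
  [3, 0, 6, 6, 7, 13]
  [-3, -2, 0, 4, 1, 11]
  [2, -1, 5, 0, 6, 12]
  [2, 3, 9, 8, 0, 11]
  [-1, 0, 4, 3, 3, 0]
D(6):
  [0, 1, 7, 7, 4, 14]
  [3, 0, 6, 6, 7, 13]
  [-3, -2, 0, 4, 1, 11]
  [2, -1, 5, 0, 6, 12]
  [2, 3, 9, 8, 0, 11]
  [-1, 0, 4, 3, 3, 0]
Answer: M*[2][4] = 6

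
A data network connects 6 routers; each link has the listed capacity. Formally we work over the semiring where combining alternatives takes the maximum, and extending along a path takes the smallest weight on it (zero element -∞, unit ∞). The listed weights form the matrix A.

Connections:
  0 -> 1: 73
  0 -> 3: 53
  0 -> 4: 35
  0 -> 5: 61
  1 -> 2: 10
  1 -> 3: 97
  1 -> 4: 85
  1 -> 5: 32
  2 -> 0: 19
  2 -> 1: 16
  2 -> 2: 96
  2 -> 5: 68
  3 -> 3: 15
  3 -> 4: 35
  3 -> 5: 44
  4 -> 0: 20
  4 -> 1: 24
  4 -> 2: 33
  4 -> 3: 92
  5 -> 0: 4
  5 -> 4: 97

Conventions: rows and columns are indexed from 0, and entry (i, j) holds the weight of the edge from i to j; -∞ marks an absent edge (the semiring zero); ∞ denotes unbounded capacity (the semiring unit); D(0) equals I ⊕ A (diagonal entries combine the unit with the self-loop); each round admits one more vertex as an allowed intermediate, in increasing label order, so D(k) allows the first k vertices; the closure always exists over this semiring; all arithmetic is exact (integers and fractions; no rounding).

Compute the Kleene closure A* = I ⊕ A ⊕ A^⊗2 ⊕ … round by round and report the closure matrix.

D(0):
  [∞, 73, -∞, 53, 35, 61]
  [-∞, ∞, 10, 97, 85, 32]
  [19, 16, ∞, -∞, -∞, 68]
  [-∞, -∞, -∞, ∞, 35, 44]
  [20, 24, 33, 92, ∞, -∞]
  [4, -∞, -∞, -∞, 97, ∞]
D(1):
  [∞, 73, -∞, 53, 35, 61]
  [-∞, ∞, 10, 97, 85, 32]
  [19, 19, ∞, 19, 19, 68]
  [-∞, -∞, -∞, ∞, 35, 44]
  [20, 24, 33, 92, ∞, 20]
  [4, 4, -∞, 4, 97, ∞]
D(2):
  [∞, 73, 10, 73, 73, 61]
  [-∞, ∞, 10, 97, 85, 32]
  [19, 19, ∞, 19, 19, 68]
  [-∞, -∞, -∞, ∞, 35, 44]
  [20, 24, 33, 92, ∞, 24]
  [4, 4, 4, 4, 97, ∞]
D(3):
  [∞, 73, 10, 73, 73, 61]
  [10, ∞, 10, 97, 85, 32]
  [19, 19, ∞, 19, 19, 68]
  [-∞, -∞, -∞, ∞, 35, 44]
  [20, 24, 33, 92, ∞, 33]
  [4, 4, 4, 4, 97, ∞]
D(4):
  [∞, 73, 10, 73, 73, 61]
  [10, ∞, 10, 97, 85, 44]
  [19, 19, ∞, 19, 19, 68]
  [-∞, -∞, -∞, ∞, 35, 44]
  [20, 24, 33, 92, ∞, 44]
  [4, 4, 4, 4, 97, ∞]
D(5):
  [∞, 73, 33, 73, 73, 61]
  [20, ∞, 33, 97, 85, 44]
  [19, 19, ∞, 19, 19, 68]
  [20, 24, 33, ∞, 35, 44]
  [20, 24, 33, 92, ∞, 44]
  [20, 24, 33, 92, 97, ∞]
D(6):
  [∞, 73, 33, 73, 73, 61]
  [20, ∞, 33, 97, 85, 44]
  [20, 24, ∞, 68, 68, 68]
  [20, 24, 33, ∞, 44, 44]
  [20, 24, 33, 92, ∞, 44]
  [20, 24, 33, 92, 97, ∞]
Answer: A* = [[∞, 73, 33, 73, 73, 61], [20, ∞, 33, 97, 85, 44], [20, 24, ∞, 68, 68, 68], [20, 24, 33, ∞, 44, 44], [20, 24, 33, 92, ∞, 44], [20, 24, 33, 92, 97, ∞]]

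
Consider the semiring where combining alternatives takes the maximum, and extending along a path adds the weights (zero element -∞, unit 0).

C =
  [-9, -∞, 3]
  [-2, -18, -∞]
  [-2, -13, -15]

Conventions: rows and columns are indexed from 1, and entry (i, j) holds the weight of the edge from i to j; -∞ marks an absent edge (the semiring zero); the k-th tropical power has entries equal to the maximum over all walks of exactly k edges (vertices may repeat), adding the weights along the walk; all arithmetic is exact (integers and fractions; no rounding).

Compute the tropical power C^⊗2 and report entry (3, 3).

C^⊗2:
  [1, -10, -6]
  [-11, -36, 1]
  [-11, -28, 1]
Key observation: the optimum is the walk 3->1->3, with weight (-2) + 3 = 1.
Optimal value attained by: walk 3->1->3.
Answer: (C^⊗2)[3][3] = 1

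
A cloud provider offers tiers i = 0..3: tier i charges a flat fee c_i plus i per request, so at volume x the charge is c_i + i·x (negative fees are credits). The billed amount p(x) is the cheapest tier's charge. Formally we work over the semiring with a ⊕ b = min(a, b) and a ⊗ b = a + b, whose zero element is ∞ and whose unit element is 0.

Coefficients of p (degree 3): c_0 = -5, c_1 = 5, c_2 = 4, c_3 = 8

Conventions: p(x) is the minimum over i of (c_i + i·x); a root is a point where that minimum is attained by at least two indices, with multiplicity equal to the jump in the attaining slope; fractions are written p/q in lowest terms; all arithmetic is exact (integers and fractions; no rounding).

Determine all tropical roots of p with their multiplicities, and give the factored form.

hull edge (i=0, c=-5) to (i=3, c=8): slope 13/3, span 3
Factored form: p(x) = 8 ⊗ (x ⊕ (-13/3)) ⊗ (x ⊕ (-13/3)) ⊗ (x ⊕ (-13/3))
Answer: roots = -13/3 (mult 3)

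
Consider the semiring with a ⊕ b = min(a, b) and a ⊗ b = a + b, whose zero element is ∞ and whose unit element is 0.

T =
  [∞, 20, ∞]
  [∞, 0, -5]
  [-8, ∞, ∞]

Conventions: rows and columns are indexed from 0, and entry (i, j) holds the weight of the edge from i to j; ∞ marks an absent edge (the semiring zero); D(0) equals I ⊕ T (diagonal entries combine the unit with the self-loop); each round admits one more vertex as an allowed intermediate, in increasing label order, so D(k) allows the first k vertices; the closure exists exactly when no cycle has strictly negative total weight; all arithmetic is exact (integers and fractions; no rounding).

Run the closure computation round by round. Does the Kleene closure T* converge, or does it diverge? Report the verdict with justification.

D(0):
  [0, 20, ∞]
  [∞, 0, -5]
  [-8, ∞, 0]
D(1):
  [0, 20, ∞]
  [∞, 0, -5]
  [-8, 12, 0]
D(2):
  [0, 20, 15]
  [∞, 0, -5]
  [-8, 12, 0]
D(3):
  [0, 20, 15]
  [-13, 0, -5]
  [-8, 12, 0]
Key observation: every diagonal entry stays at the unit through all rounds, so no improving cycle exists.
Answer: CONVERGES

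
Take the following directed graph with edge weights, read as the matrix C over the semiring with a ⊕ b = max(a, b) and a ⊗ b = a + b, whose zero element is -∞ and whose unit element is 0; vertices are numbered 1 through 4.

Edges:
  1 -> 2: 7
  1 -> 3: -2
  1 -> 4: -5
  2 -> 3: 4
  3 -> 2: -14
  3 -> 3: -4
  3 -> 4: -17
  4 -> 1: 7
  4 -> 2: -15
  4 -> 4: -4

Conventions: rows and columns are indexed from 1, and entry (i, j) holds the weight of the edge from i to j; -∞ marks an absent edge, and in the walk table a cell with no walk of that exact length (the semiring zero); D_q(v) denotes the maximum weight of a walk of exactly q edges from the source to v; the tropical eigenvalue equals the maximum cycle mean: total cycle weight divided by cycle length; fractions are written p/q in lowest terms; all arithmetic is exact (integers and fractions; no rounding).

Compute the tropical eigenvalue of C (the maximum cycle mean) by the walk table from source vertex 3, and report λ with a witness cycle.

q=0: [-∞, -∞, 0, -∞]
q=1: [-∞, -14, -4, -17]
q=2: [-10, -18, -8, -21]
q=3: [-14, -3, -12, -15]
q=4: [-8, -7, 1, -19]
Optimal cycle mean attained by: cycle 1->4->1, total (-5) + 7, length 2.
Answer: λ = 1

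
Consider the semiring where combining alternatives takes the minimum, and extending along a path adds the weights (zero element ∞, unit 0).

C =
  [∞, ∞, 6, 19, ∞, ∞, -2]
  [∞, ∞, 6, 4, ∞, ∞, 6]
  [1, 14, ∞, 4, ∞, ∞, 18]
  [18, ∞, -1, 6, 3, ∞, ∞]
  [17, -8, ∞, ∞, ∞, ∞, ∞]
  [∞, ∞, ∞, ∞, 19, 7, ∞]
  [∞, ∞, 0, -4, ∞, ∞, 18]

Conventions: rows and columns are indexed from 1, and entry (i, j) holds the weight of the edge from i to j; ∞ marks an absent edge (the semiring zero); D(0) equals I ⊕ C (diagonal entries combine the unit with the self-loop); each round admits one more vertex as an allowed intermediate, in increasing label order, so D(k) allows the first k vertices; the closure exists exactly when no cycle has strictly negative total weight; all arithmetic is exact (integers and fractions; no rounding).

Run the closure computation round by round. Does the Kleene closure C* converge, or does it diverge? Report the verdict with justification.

D(0):
  [0, ∞, 6, 19, ∞, ∞, -2]
  [∞, 0, 6, 4, ∞, ∞, 6]
  [1, 14, 0, 4, ∞, ∞, 18]
  [18, ∞, -1, 0, 3, ∞, ∞]
  [17, -8, ∞, ∞, 0, ∞, ∞]
  [∞, ∞, ∞, ∞, 19, 0, ∞]
  [∞, ∞, 0, -4, ∞, ∞, 0]
D(1):
  [0, ∞, 6, 19, ∞, ∞, -2]
  [∞, 0, 6, 4, ∞, ∞, 6]
  [1, 14, 0, 4, ∞, ∞, -1]
  [18, ∞, -1, 0, 3, ∞, 16]
  [17, -8, 23, 36, 0, ∞, 15]
  [∞, ∞, ∞, ∞, 19, 0, ∞]
  [∞, ∞, 0, -4, ∞, ∞, 0]
D(2):
  [0, ∞, 6, 19, ∞, ∞, -2]
  [∞, 0, 6, 4, ∞, ∞, 6]
  [1, 14, 0, 4, ∞, ∞, -1]
  [18, ∞, -1, 0, 3, ∞, 16]
  [17, -8, -2, -4, 0, ∞, -2]
  [∞, ∞, ∞, ∞, 19, 0, ∞]
  [∞, ∞, 0, -4, ∞, ∞, 0]
Detection: at round 3, diagonal entry (7, 7) turns strictly negative.
Key observation: the cycle 7->3->1->7 has total weight 0 + 1 + (-2), which is strictly negative.
Answer: DIVERGES — negative cycle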